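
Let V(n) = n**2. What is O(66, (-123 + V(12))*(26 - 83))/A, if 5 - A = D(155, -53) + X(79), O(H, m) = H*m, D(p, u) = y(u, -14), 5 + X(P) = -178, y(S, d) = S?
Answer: -79002/241 ≈ -327.81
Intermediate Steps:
X(P) = -183 (X(P) = -5 - 178 = -183)
D(p, u) = u
A = 241 (A = 5 - (-53 - 183) = 5 - 1*(-236) = 5 + 236 = 241)
O(66, (-123 + V(12))*(26 - 83))/A = (66*((-123 + 12**2)*(26 - 83)))/241 = (66*((-123 + 144)*(-57)))*(1/241) = (66*(21*(-57)))*(1/241) = (66*(-1197))*(1/241) = -79002*1/241 = -79002/241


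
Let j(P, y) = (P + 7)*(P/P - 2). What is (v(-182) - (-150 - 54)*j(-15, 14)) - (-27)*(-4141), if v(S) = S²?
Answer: -77051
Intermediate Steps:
j(P, y) = -7 - P (j(P, y) = (7 + P)*(1 - 2) = (7 + P)*(-1) = -7 - P)
(v(-182) - (-150 - 54)*j(-15, 14)) - (-27)*(-4141) = ((-182)² - (-150 - 54)*(-7 - 1*(-15))) - (-27)*(-4141) = (33124 - (-204)*(-7 + 15)) - 1*111807 = (33124 - (-204)*8) - 111807 = (33124 - 1*(-1632)) - 111807 = (33124 + 1632) - 111807 = 34756 - 111807 = -77051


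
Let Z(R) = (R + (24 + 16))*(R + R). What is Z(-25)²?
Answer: 562500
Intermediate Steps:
Z(R) = 2*R*(40 + R) (Z(R) = (R + 40)*(2*R) = (40 + R)*(2*R) = 2*R*(40 + R))
Z(-25)² = (2*(-25)*(40 - 25))² = (2*(-25)*15)² = (-750)² = 562500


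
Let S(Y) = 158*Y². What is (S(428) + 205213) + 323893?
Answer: 29472178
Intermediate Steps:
(S(428) + 205213) + 323893 = (158*428² + 205213) + 323893 = (158*183184 + 205213) + 323893 = (28943072 + 205213) + 323893 = 29148285 + 323893 = 29472178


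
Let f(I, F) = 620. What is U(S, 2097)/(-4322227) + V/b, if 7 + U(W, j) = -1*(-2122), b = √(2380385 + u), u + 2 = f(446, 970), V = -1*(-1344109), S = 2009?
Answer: -2115/4322227 + 1344109*√2381003/2381003 ≈ 871.07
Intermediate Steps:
V = 1344109
u = 618 (u = -2 + 620 = 618)
b = √2381003 (b = √(2380385 + 618) = √2381003 ≈ 1543.1)
U(W, j) = 2115 (U(W, j) = -7 - 1*(-2122) = -7 + 2122 = 2115)
U(S, 2097)/(-4322227) + V/b = 2115/(-4322227) + 1344109/(√2381003) = 2115*(-1/4322227) + 1344109*(√2381003/2381003) = -2115/4322227 + 1344109*√2381003/2381003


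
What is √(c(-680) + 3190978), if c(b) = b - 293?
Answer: 3*√354445 ≈ 1786.1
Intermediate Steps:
c(b) = -293 + b
√(c(-680) + 3190978) = √((-293 - 680) + 3190978) = √(-973 + 3190978) = √3190005 = 3*√354445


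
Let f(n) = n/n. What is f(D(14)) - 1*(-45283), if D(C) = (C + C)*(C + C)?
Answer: 45284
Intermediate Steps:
D(C) = 4*C² (D(C) = (2*C)*(2*C) = 4*C²)
f(n) = 1
f(D(14)) - 1*(-45283) = 1 - 1*(-45283) = 1 + 45283 = 45284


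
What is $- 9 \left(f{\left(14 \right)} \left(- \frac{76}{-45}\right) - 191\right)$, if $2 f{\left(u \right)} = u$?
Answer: $\frac{8063}{5} \approx 1612.6$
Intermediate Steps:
$f{\left(u \right)} = \frac{u}{2}$
$- 9 \left(f{\left(14 \right)} \left(- \frac{76}{-45}\right) - 191\right) = - 9 \left(\frac{1}{2} \cdot 14 \left(- \frac{76}{-45}\right) - 191\right) = - 9 \left(7 \left(\left(-76\right) \left(- \frac{1}{45}\right)\right) - 191\right) = - 9 \left(7 \cdot \frac{76}{45} - 191\right) = - 9 \left(\frac{532}{45} - 191\right) = \left(-9\right) \left(- \frac{8063}{45}\right) = \frac{8063}{5}$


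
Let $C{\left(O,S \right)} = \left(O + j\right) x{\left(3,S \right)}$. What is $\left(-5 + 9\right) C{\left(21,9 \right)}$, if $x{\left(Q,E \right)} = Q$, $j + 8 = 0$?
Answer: $156$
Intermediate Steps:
$j = -8$ ($j = -8 + 0 = -8$)
$C{\left(O,S \right)} = -24 + 3 O$ ($C{\left(O,S \right)} = \left(O - 8\right) 3 = \left(-8 + O\right) 3 = -24 + 3 O$)
$\left(-5 + 9\right) C{\left(21,9 \right)} = \left(-5 + 9\right) \left(-24 + 3 \cdot 21\right) = 4 \left(-24 + 63\right) = 4 \cdot 39 = 156$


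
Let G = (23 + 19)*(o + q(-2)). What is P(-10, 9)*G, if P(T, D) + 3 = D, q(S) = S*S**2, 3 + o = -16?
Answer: -6804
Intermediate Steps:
o = -19 (o = -3 - 16 = -19)
q(S) = S**3
P(T, D) = -3 + D
G = -1134 (G = (23 + 19)*(-19 + (-2)**3) = 42*(-19 - 8) = 42*(-27) = -1134)
P(-10, 9)*G = (-3 + 9)*(-1134) = 6*(-1134) = -6804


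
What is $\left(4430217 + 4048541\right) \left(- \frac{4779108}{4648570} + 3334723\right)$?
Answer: $\frac{65717532763519421758}{2324285} \approx 2.8274 \cdot 10^{13}$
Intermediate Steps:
$\left(4430217 + 4048541\right) \left(- \frac{4779108}{4648570} + 3334723\right) = 8478758 \left(\left(-4779108\right) \frac{1}{4648570} + 3334723\right) = 8478758 \left(- \frac{2389554}{2324285} + 3334723\right) = 8478758 \cdot \frac{7750844258501}{2324285} = \frac{65717532763519421758}{2324285}$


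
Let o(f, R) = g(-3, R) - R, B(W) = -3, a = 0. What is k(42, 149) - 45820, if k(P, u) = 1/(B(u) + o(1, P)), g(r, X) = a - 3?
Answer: -2199361/48 ≈ -45820.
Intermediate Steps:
g(r, X) = -3 (g(r, X) = 0 - 3 = -3)
o(f, R) = -3 - R
k(P, u) = 1/(-6 - P) (k(P, u) = 1/(-3 + (-3 - P)) = 1/(-6 - P))
k(42, 149) - 45820 = -1/(6 + 42) - 45820 = -1/48 - 45820 = -2199361/48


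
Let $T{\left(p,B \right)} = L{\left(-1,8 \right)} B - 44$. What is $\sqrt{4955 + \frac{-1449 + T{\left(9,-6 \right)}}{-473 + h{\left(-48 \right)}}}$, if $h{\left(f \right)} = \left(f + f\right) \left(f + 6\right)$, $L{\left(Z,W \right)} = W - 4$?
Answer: $\frac{4 \sqrt{3922313397}}{3559} \approx 70.389$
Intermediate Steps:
$L{\left(Z,W \right)} = -4 + W$ ($L{\left(Z,W \right)} = W - 4 = -4 + W$)
$h{\left(f \right)} = 2 f \left(6 + f\right)$
$T{\left(p,B \right)} = -44 + 4 B$ ($T{\left(p,B \right)} = \left(-4 + 8\right) B - 44 = 4 B - 44 = -44 + 4 B$)
$\sqrt{4955 + \frac{-1449 + T{\left(9,-6 \right)}}{-473 + h{\left(-48 \right)}}} = \sqrt{4955 + \frac{-1449 + \left(-44 + 4 \left(-6\right)\right)}{-473 + 2 \left(-48\right) \left(6 - 48\right)}} = \sqrt{4955 + \frac{-1449 - 68}{-473 + 2 \left(-48\right) \left(-42\right)}} = \sqrt{4955 + \frac{-1449 - 68}{-473 + 4032}} = \sqrt{4955 - \frac{1517}{3559}} = \sqrt{\frac{17633328}{3559}} = \frac{4 \sqrt{3922313397}}{3559}$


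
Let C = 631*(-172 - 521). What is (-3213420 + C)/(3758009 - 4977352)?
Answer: 3650703/1219343 ≈ 2.9940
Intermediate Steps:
C = -437283 (C = 631*(-693) = -437283)
(-3213420 + C)/(3758009 - 4977352) = (-3213420 - 437283)/(3758009 - 4977352) = -3650703/(-1219343) = -3650703*(-1/1219343) = 3650703/1219343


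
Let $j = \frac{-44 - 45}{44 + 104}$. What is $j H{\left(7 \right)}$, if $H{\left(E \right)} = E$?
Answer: $- \frac{623}{148} \approx -4.2095$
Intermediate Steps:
$j = - \frac{89}{148} \approx -0.60135$
$j H{\left(7 \right)} = \left(- \frac{89}{148}\right) 7 = - \frac{623}{148}$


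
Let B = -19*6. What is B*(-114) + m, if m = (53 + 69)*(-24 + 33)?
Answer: 14094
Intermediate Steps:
B = -114
m = 1098 (m = 122*9 = 1098)
B*(-114) + m = -114*(-114) + 1098 = 12996 + 1098 = 14094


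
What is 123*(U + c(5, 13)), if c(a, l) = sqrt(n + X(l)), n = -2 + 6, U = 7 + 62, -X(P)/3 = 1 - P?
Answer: 8487 + 246*sqrt(10) ≈ 9264.9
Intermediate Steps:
X(P) = -3 + 3*P (X(P) = -3*(1 - P) = -3 + 3*P)
U = 69
n = 4
c(a, l) = sqrt(1 + 3*l) (c(a, l) = sqrt(4 + (-3 + 3*l)) = sqrt(1 + 3*l))
123*(U + c(5, 13)) = 123*(69 + sqrt(1 + 3*13)) = 123*(69 + sqrt(1 + 39)) = 123*(69 + sqrt(40)) = 123*(69 + 2*sqrt(10)) = 8487 + 246*sqrt(10)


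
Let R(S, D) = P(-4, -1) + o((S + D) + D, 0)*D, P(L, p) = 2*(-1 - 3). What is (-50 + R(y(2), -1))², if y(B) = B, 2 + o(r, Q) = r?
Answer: 3136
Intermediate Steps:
o(r, Q) = -2 + r
P(L, p) = -8 (P(L, p) = 2*(-4) = -8)
R(S, D) = -8 + D*(-2 + S + 2*D) (R(S, D) = -8 + (-2 + ((S + D) + D))*D = -8 + (-2 + ((D + S) + D))*D = -8 + (-2 + (S + 2*D))*D = -8 + (-2 + S + 2*D)*D = -8 + D*(-2 + S + 2*D))
(-50 + R(y(2), -1))² = (-50 + (-8 - (-2 + 2 + 2*(-1))))² = (-50 + (-8 - (-2 + 2 - 2)))² = (-50 + (-8 - 1*(-2)))² = (-50 + (-8 + 2))² = (-50 - 6)² = (-56)² = 3136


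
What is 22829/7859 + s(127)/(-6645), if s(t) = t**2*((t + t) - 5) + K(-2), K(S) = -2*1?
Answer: -31410980516/52223055 ≈ -601.48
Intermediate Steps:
K(S) = -2
s(t) = -2 + t**2*(-5 + 2*t) (s(t) = t**2*((t + t) - 5) - 2 = t**2*(2*t - 5) - 2 = t**2*(-5 + 2*t) - 2 = -2 + t**2*(-5 + 2*t))
22829/7859 + s(127)/(-6645) = 22829/7859 + (-2 - 5*127**2 + 2*127**3)/(-6645) = 22829*(1/7859) + (-2 - 5*16129 + 2*2048383)*(-1/6645) = 22829/7859 + (-2 - 80645 + 4096766)*(-1/6645) = 22829/7859 + 4016119*(-1/6645) = 22829/7859 - 4016119/6645 = -31410980516/52223055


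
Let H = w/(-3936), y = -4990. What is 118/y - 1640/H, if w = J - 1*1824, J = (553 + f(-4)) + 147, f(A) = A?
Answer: -671057973/117265 ≈ -5722.6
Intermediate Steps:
J = 696 (J = (553 - 4) + 147 = 549 + 147 = 696)
w = -1128 (w = 696 - 1*1824 = 696 - 1824 = -1128)
H = 47/164 (H = -1128/(-3936) = -1128*(-1/3936) = 47/164 ≈ 0.28659)
118/y - 1640/H = 118/(-4990) - 1640/47/164 = 118*(-1/4990) - 1640*164/47 = -59/2495 - 268960/47 = -671057973/117265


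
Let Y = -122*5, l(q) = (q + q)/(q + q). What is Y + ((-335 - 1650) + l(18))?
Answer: -2594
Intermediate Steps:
l(q) = 1 (l(q) = (2*q)/((2*q)) = (2*q)*(1/(2*q)) = 1)
Y = -610
Y + ((-335 - 1650) + l(18)) = -610 + ((-335 - 1650) + 1) = -610 + (-1985 + 1) = -610 - 1984 = -2594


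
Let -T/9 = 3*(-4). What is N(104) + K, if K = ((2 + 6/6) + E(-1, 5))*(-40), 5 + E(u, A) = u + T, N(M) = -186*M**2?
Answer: -2015976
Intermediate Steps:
T = 108 (T = -27*(-4) = -9*(-12) = 108)
E(u, A) = 103 + u (E(u, A) = -5 + (u + 108) = -5 + (108 + u) = 103 + u)
K = -4200 (K = ((2 + 6/6) + (103 - 1))*(-40) = ((2 + (1/6)*6) + 102)*(-40) = ((2 + 1) + 102)*(-40) = (3 + 102)*(-40) = 105*(-40) = -4200)
N(104) + K = -186*104**2 - 4200 = -186*10816 - 4200 = -2011776 - 4200 = -2015976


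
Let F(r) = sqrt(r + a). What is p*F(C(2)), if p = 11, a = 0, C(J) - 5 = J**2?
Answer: 33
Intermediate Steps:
C(J) = 5 + J**2
F(r) = sqrt(r) (F(r) = sqrt(r + 0) = sqrt(r))
p*F(C(2)) = 11*sqrt(5 + 2**2) = 11*sqrt(5 + 4) = 11*sqrt(9) = 11*3 = 33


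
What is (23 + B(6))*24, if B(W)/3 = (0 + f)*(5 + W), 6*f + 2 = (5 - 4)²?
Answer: 420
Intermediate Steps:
f = -⅙ (f = -⅓ + (5 - 4)²/6 = -⅓ + (⅙)*1² = -⅓ + (⅙)*1 = -⅓ + ⅙ = -⅙ ≈ -0.16667)
B(W) = -5/2 - W/2 (B(W) = 3*((0 - ⅙)*(5 + W)) = 3*(-(5 + W)/6) = 3*(-⅚ - W/6) = -5/2 - W/2)
(23 + B(6))*24 = (23 + (-5/2 - ½*6))*24 = (23 + (-5/2 - 3))*24 = (23 - 11/2)*24 = (35/2)*24 = 420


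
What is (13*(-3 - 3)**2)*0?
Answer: 0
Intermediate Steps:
(13*(-3 - 3)**2)*0 = (13*(-6)**2)*0 = (13*36)*0 = 468*0 = 0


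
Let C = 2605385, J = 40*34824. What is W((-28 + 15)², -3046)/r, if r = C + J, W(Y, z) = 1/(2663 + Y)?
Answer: 1/11323313040 ≈ 8.8313e-11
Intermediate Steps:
J = 1392960
r = 3998345 (r = 2605385 + 1392960 = 3998345)
W((-28 + 15)², -3046)/r = 1/((2663 + (-28 + 15)²)*3998345) = (1/3998345)/(2663 + (-13)²) = (1/3998345)/(2663 + 169) = (1/3998345)/2832 = (1/2832)*(1/3998345) = 1/11323313040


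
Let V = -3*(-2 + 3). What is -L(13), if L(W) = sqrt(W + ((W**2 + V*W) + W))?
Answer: -2*sqrt(39) ≈ -12.490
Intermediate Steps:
V = -3 (V = -3*1 = -3)
L(W) = sqrt(W**2 - W) (L(W) = sqrt(W + ((W**2 - 3*W) + W)) = sqrt(W + (W**2 - 2*W)) = sqrt(W**2 - W))
-L(13) = -sqrt(13*(-1 + 13)) = -sqrt(13*12) = -sqrt(156) = -2*sqrt(39)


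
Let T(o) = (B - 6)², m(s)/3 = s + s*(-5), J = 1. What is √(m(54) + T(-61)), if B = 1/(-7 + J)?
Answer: I*√21959/6 ≈ 24.698*I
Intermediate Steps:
m(s) = -12*s (m(s) = 3*(s + s*(-5)) = 3*(s - 5*s) = 3*(-4*s) = -12*s)
B = -⅙ (B = 1/(-7 + 1) = 1/(-6) = -⅙ ≈ -0.16667)
T(o) = 1369/36 (T(o) = (-⅙ - 6)² = (-37/6)² = 1369/36)
√(m(54) + T(-61)) = √(-12*54 + 1369/36) = √(-648 + 1369/36) = √(-21959/36) = I*√21959/6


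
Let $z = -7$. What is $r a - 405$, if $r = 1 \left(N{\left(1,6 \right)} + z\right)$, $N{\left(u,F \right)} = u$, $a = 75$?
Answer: $-855$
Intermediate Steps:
$r = -6$ ($r = 1 \left(1 - 7\right) = 1 \left(-6\right) = -6$)
$r a - 405 = \left(-6\right) 75 - 405 = -450 - 405 = -855$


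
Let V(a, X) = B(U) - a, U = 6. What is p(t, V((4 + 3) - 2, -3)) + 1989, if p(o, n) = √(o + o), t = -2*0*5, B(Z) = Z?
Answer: 1989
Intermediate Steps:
t = 0 (t = 0*5 = 0)
V(a, X) = 6 - a
p(o, n) = √2*√o (p(o, n) = √(2*o) = √2*√o)
p(t, V((4 + 3) - 2, -3)) + 1989 = √2*√0 + 1989 = √2*0 + 1989 = 0 + 1989 = 1989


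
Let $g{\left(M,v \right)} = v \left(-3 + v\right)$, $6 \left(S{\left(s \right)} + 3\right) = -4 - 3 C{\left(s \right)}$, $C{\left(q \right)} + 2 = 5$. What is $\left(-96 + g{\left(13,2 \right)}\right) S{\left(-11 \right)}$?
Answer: $\frac{1519}{3} \approx 506.33$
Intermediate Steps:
$C{\left(q \right)} = 3$ ($C{\left(q \right)} = -2 + 5 = 3$)
$S{\left(s \right)} = - \frac{31}{6}$ ($S{\left(s \right)} = -3 + \frac{-4 - 9}{6} = -3 + \frac{1}{6} \left(-13\right) = -3 - \frac{13}{6} = - \frac{31}{6}$)
$\left(-96 + g{\left(13,2 \right)}\right) S{\left(-11 \right)} = \left(-96 + 2 \left(-3 + 2\right)\right) \left(- \frac{31}{6}\right) = \left(-96 + 2 \left(-1\right)\right) \left(- \frac{31}{6}\right) = \left(-96 - 2\right) \left(- \frac{31}{6}\right) = \left(-98\right) \left(- \frac{31}{6}\right) = \frac{1519}{3}$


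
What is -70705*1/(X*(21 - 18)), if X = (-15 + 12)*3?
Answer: 70705/27 ≈ 2618.7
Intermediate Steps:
X = -9 (X = -3*3 = -9)
-70705*1/(X*(21 - 18)) = -70705*(-1/(9*(21 - 18))) = -70705/((-9*3)) = -70705/(-27) = -70705*(-1/27) = 70705/27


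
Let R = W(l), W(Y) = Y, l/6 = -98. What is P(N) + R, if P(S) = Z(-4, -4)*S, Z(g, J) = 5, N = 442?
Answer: 1622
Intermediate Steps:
l = -588 (l = 6*(-98) = -588)
P(S) = 5*S
R = -588
P(N) + R = 5*442 - 588 = 2210 - 588 = 1622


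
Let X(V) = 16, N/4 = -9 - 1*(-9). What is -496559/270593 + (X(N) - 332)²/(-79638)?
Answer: -33282650125/10774742667 ≈ -3.0890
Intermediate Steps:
N = 0 (N = 4*(-9 - 1*(-9)) = 4*(-9 + 9) = 4*0 = 0)
-496559/270593 + (X(N) - 332)²/(-79638) = -496559/270593 + (16 - 332)²/(-79638) = -496559*1/270593 + (-316)²*(-1/79638) = -496559/270593 + 99856*(-1/79638) = -496559/270593 - 49928/39819 = -33282650125/10774742667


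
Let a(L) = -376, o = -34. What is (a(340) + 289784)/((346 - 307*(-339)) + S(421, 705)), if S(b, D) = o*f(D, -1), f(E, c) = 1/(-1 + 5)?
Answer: 578816/208821 ≈ 2.7718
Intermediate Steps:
f(E, c) = ¼ (f(E, c) = 1/4 = ¼)
S(b, D) = -17/2 (S(b, D) = -34*¼ = -17/2)
(a(340) + 289784)/((346 - 307*(-339)) + S(421, 705)) = (-376 + 289784)/((346 - 307*(-339)) - 17/2) = 289408/((346 + 104073) - 17/2) = 289408/(104419 - 17/2) = 289408/(208821/2) = 289408*(2/208821) = 578816/208821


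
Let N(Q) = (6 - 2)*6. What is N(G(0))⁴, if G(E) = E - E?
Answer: 331776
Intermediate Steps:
G(E) = 0
N(Q) = 24 (N(Q) = 4*6 = 24)
N(G(0))⁴ = 24⁴ = 331776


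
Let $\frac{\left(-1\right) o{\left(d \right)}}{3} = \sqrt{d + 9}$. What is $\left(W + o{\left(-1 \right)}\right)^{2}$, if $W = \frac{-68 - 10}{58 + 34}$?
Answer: $\frac{153873}{2116} + \frac{234 \sqrt{2}}{23} \approx 87.107$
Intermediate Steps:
$o{\left(d \right)} = - 3 \sqrt{9 + d}$ ($o{\left(d \right)} = - 3 \sqrt{d + 9} = - 3 \sqrt{9 + d}$)
$W = - \frac{39}{46}$ ($W = - \frac{78}{92} = \left(-78\right) \frac{1}{92} = - \frac{39}{46} \approx -0.84783$)
$\left(W + o{\left(-1 \right)}\right)^{2} = \left(- \frac{39}{46} - 3 \sqrt{9 - 1}\right)^{2} = \left(- \frac{39}{46} - 3 \sqrt{8}\right)^{2} = \left(- \frac{39}{46} - 3 \cdot 2 \sqrt{2}\right)^{2} = \left(- \frac{39}{46} - 6 \sqrt{2}\right)^{2}$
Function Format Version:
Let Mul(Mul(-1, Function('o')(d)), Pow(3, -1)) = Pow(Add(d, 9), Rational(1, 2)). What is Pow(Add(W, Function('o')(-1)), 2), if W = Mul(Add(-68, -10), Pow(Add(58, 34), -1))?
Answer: Add(Rational(153873, 2116), Mul(Rational(234, 23), Pow(2, Rational(1, 2)))) ≈ 87.107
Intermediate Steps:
Function('o')(d) = Mul(-3, Pow(Add(9, d), Rational(1, 2))) (Function('o')(d) = Mul(-3, Pow(Add(d, 9), Rational(1, 2))) = Mul(-3, Pow(Add(9, d), Rational(1, 2))))
W = Rational(-39, 46) (W = Mul(-78, Pow(92, -1)) = Mul(-78, Rational(1, 92)) = Rational(-39, 46) ≈ -0.84783)
Pow(Add(W, Function('o')(-1)), 2) = Pow(Add(Rational(-39, 46), Mul(-3, Pow(Add(9, -1), Rational(1, 2)))), 2) = Pow(Add(Rational(-39, 46), Mul(-3, Pow(8, Rational(1, 2)))), 2) = Pow(Add(Rational(-39, 46), Mul(-3, Mul(2, Pow(2, Rational(1, 2))))), 2) = Pow(Add(Rational(-39, 46), Mul(-6, Pow(2, Rational(1, 2)))), 2)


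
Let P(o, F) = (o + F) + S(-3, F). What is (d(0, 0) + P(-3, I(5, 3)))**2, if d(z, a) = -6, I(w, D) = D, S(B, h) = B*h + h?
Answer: 144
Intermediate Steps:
S(B, h) = h + B*h
P(o, F) = o - F (P(o, F) = (o + F) + F*(1 - 3) = (F + o) + F*(-2) = (F + o) - 2*F = o - F)
(d(0, 0) + P(-3, I(5, 3)))**2 = (-6 + (-3 - 1*3))**2 = (-6 + (-3 - 3))**2 = (-6 - 6)**2 = (-12)**2 = 144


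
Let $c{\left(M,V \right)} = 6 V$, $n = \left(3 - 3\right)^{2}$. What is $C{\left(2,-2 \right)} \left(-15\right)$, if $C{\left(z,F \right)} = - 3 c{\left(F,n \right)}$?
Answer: $0$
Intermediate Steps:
$n = 0$ ($n = 0^{2} = 0$)
$C{\left(z,F \right)} = 0$ ($C{\left(z,F \right)} = - 3 \cdot 6 \cdot 0 = \left(-3\right) 0 = 0$)
$C{\left(2,-2 \right)} \left(-15\right) = 0 \left(-15\right) = 0$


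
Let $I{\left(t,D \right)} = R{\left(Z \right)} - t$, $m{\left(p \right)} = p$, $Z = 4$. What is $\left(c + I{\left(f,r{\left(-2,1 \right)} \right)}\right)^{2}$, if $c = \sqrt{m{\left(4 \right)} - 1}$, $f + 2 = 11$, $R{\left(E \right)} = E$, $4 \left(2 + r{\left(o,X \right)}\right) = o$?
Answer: $\left(5 - \sqrt{3}\right)^{2} \approx 10.679$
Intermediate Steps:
$r{\left(o,X \right)} = -2 + \frac{o}{4}$
$f = 9$ ($f = -2 + 11 = 9$)
$I{\left(t,D \right)} = 4 - t$
$c = \sqrt{3}$ ($c = \sqrt{4 - 1} = \sqrt{3} \approx 1.732$)
$\left(c + I{\left(f,r{\left(-2,1 \right)} \right)}\right)^{2} = \left(\sqrt{3} + \left(4 - 9\right)\right)^{2} = \left(\sqrt{3} - 5\right)^{2} = \left(-5 + \sqrt{3}\right)^{2}$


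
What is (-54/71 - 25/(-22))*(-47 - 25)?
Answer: -21132/781 ≈ -27.058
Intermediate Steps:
(-54/71 - 25/(-22))*(-47 - 25) = (-54*1/71 - 25*(-1/22))*(-72) = (-54/71 + 25/22)*(-72) = (587/1562)*(-72) = -21132/781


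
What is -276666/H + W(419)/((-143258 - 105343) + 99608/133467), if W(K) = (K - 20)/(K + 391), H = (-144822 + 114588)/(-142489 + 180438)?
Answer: 5225439846625838610647/15047430081057090 ≈ 3.4726e+5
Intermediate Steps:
H = -30234/37949 ≈ -0.79670
W(K) = (-20 + K)/(391 + K)
-276666/H + W(419)/((-143258 - 105343) + 99608/133467) = -276666/(-30234/37949) + ((-20 + 419)/(391 + 419))/((-143258 - 105343) + 99608/133467) = -276666*(-37949/30234) + (399/810)/(-248601 + 99608*(1/133467)) = 1749866339/5039 + ((1/810)*399)/(-248601 + 99608/133467) = 1749866339/5039 + 133/(270*(-33179930059/133467)) = 1749866339/5039 + (133/270)*(-133467/33179930059) = 1749866339/5039 - 5917037/2986193705310 = 5225439846625838610647/15047430081057090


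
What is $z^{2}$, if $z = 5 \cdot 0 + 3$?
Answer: $9$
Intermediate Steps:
$z = 3$ ($z = 0 + 3 = 3$)
$z^{2} = 3^{2} = 9$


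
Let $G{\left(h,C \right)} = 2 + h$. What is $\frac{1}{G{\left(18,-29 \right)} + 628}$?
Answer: $\frac{1}{648} \approx 0.0015432$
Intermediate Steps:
$\frac{1}{G{\left(18,-29 \right)} + 628} = \frac{1}{\left(2 + 18\right) + 628} = \frac{1}{20 + 628} = \frac{1}{648}$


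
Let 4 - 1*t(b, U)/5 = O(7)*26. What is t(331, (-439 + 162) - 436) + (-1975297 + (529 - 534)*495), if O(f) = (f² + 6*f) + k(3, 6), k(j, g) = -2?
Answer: -1989322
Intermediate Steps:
O(f) = -2 + f² + 6*f (O(f) = (f² + 6*f) - 2 = -2 + f² + 6*f)
t(b, U) = -11550 (t(b, U) = 20 - 5*(-2 + 7² + 6*7)*26 = 20 - 5*(-2 + 49 + 42)*26 = 20 - 445*26 = 20 - 5*2314 = 20 - 11570 = -11550)
t(331, (-439 + 162) - 436) + (-1975297 + (529 - 534)*495) = -11550 + (-1975297 + (529 - 534)*495) = -11550 + (-1975297 - 5*495) = -11550 + (-1975297 - 2475) = -11550 - 1977772 = -1989322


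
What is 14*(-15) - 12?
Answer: -222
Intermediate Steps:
14*(-15) - 12 = -210 - 12 = -222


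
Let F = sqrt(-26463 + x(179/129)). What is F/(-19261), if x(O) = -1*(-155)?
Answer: -2*I*sqrt(6577)/19261 ≈ -0.008421*I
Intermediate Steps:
x(O) = 155
F = 2*I*sqrt(6577) (F = sqrt(-26463 + 155) = sqrt(-26308) = 2*I*sqrt(6577) ≈ 162.2*I)
F/(-19261) = (2*I*sqrt(6577))/(-19261) = (2*I*sqrt(6577))*(-1/19261) = -2*I*sqrt(6577)/19261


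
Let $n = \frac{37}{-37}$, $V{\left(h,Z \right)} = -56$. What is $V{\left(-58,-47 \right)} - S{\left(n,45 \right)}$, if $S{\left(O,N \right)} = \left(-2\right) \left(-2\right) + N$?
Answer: $-105$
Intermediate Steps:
$n = -1$ ($n = 37 \left(- \frac{1}{37}\right) = -1$)
$S{\left(O,N \right)} = 4 + N$
$V{\left(-58,-47 \right)} - S{\left(n,45 \right)} = -56 - \left(4 + 45\right) = -56 - 49 = -105$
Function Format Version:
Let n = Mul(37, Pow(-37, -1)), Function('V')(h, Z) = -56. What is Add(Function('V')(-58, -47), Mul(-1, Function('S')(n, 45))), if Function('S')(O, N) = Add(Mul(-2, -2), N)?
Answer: -105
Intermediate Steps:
n = -1 (n = Mul(37, Rational(-1, 37)) = -1)
Function('S')(O, N) = Add(4, N)
Add(Function('V')(-58, -47), Mul(-1, Function('S')(n, 45))) = Add(-56, Mul(-1, Add(4, 45))) = Add(-56, Mul(-1, 49)) = Add(-56, -49) = -105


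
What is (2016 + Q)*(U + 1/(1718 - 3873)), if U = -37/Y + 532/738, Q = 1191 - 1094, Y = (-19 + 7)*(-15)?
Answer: 3460284721/3180780 ≈ 1087.9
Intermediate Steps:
Y = 180 (Y = -12*(-15) = 180)
Q = 97
U = 3803/7380 (U = -37/180 + 532/738 = -37*1/180 + 532*(1/738) = -37/180 + 266/369 = 3803/7380 ≈ 0.51531)
(2016 + Q)*(U + 1/(1718 - 3873)) = (2016 + 97)*(3803/7380 + 1/(1718 - 3873)) = 2113*(3803/7380 + 1/(-2155)) = 2113*(3803/7380 - 1/2155) = 2113*(1637617/3180780) = 3460284721/3180780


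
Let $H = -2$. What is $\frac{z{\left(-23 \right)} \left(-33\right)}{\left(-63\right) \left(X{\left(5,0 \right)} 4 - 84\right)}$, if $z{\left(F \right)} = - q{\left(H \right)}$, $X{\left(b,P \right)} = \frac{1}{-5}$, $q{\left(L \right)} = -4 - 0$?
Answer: $- \frac{55}{2226} \approx -0.024708$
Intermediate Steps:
$q{\left(L \right)} = -4$ ($q{\left(L \right)} = -4 + 0 = -4$)
$X{\left(b,P \right)} = - \frac{1}{5}$
$z{\left(F \right)} = 4$ ($z{\left(F \right)} = \left(-1\right) \left(-4\right) = 4$)
$\frac{z{\left(-23 \right)} \left(-33\right)}{\left(-63\right) \left(X{\left(5,0 \right)} 4 - 84\right)} = \frac{4 \left(-33\right)}{\left(-63\right) \left(\left(- \frac{1}{5}\right) 4 - 84\right)} = - \frac{132}{\left(-63\right) \left(- \frac{4}{5} - 84\right)} = - \frac{132}{\left(-63\right) \left(- \frac{424}{5}\right)} = - \frac{132}{\frac{26712}{5}} = \left(-132\right) \frac{5}{26712} = - \frac{55}{2226}$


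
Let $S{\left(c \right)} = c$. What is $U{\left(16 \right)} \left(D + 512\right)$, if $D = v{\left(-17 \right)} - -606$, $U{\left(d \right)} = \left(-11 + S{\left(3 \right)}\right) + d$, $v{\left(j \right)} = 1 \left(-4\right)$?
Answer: $8912$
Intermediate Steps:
$v{\left(j \right)} = -4$
$U{\left(d \right)} = -8 + d$ ($U{\left(d \right)} = \left(-11 + 3\right) + d = -8 + d$)
$D = 602$ ($D = -4 - -606 = -4 + 606 = 602$)
$U{\left(16 \right)} \left(D + 512\right) = \left(-8 + 16\right) \left(602 + 512\right) = 8 \cdot 1114 = 8912$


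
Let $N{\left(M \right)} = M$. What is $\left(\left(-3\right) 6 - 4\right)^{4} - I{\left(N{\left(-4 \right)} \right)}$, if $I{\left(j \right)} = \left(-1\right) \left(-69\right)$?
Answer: $234187$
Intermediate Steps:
$I{\left(j \right)} = 69$
$\left(\left(-3\right) 6 - 4\right)^{4} - I{\left(N{\left(-4 \right)} \right)} = \left(\left(-3\right) 6 - 4\right)^{4} - 69 = \left(-18 - 4\right)^{4} - 69 = \left(-22\right)^{4} - 69 = 234256 - 69 = 234187$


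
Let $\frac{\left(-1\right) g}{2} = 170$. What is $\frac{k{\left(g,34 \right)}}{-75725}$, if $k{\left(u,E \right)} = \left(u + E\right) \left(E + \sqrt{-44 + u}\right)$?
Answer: $\frac{10404}{75725} + \frac{2448 i \sqrt{6}}{75725} \approx 0.13739 + 0.079186 i$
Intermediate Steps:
$g = -340$ ($g = \left(-2\right) 170 = -340$)
$k{\left(u,E \right)} = \left(E + u\right) \left(E + \sqrt{-44 + u}\right)$
$\frac{k{\left(g,34 \right)}}{-75725} = \frac{34^{2} + 34 \left(-340\right) + 34 \sqrt{-44 - 340} - 340 \sqrt{-44 - 340}}{-75725} = \left(1156 - 11560 + 34 \sqrt{-384} - 340 \sqrt{-384}\right) \left(- \frac{1}{75725}\right) = \left(1156 - 11560 + 34 \cdot 8 i \sqrt{6} - 340 \cdot 8 i \sqrt{6}\right) \left(- \frac{1}{75725}\right) = \left(1156 - 11560 + 272 i \sqrt{6} - 2720 i \sqrt{6}\right) \left(- \frac{1}{75725}\right) = \left(-10404 - 2448 i \sqrt{6}\right) \left(- \frac{1}{75725}\right) = \frac{10404}{75725} + \frac{2448 i \sqrt{6}}{75725}$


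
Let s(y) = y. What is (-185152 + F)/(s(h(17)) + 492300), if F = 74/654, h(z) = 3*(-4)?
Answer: -60544667/160978176 ≈ -0.37610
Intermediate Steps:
h(z) = -12
F = 37/327 (F = (1/654)*74 = 37/327 ≈ 0.11315)
(-185152 + F)/(s(h(17)) + 492300) = (-185152 + 37/327)/(-12 + 492300) = -60544667/327/492288 = -60544667/327*1/492288 = -60544667/160978176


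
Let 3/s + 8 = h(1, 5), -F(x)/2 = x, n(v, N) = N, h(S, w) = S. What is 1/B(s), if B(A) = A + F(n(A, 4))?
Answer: -7/59 ≈ -0.11864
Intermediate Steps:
F(x) = -2*x
s = -3/7 (s = 3/(-8 + 1) = 3/(-7) = 3*(-⅐) = -3/7 ≈ -0.42857)
B(A) = -8 + A (B(A) = A - 2*4 = A - 8 = -8 + A)
1/B(s) = 1/(-8 - 3/7) = 1/(-59/7) = -7/59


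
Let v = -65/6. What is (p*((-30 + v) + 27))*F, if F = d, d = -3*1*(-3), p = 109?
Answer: -27141/2 ≈ -13571.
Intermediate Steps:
v = -65/6 (v = -65*⅙ = -65/6 ≈ -10.833)
d = 9 (d = -3*(-3) = 9)
F = 9
(p*((-30 + v) + 27))*F = (109*((-30 - 65/6) + 27))*9 = (109*(-245/6 + 27))*9 = (109*(-83/6))*9 = -9047/6*9 = -27141/2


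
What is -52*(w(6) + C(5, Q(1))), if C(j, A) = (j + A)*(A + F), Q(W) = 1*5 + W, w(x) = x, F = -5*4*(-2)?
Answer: -26624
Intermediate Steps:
F = 40 (F = -20*(-2) = 40)
Q(W) = 5 + W
C(j, A) = (40 + A)*(A + j) (C(j, A) = (j + A)*(A + 40) = (A + j)*(40 + A) = (40 + A)*(A + j))
-52*(w(6) + C(5, Q(1))) = -52*(6 + ((5 + 1)² + 40*(5 + 1) + 40*5 + (5 + 1)*5)) = -52*(6 + (6² + 40*6 + 200 + 6*5)) = -52*(6 + (36 + 240 + 200 + 30)) = -52*(6 + 506) = -52*512 = -26624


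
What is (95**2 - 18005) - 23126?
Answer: -32106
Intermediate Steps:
(95**2 - 18005) - 23126 = (9025 - 18005) - 23126 = -8980 - 23126 = -32106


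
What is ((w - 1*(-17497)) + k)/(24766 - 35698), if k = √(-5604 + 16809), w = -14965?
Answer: -211/911 - √1245/3644 ≈ -0.24130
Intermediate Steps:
k = 3*√1245 (k = √11205 = 3*√1245 ≈ 105.85)
((w - 1*(-17497)) + k)/(24766 - 35698) = ((-14965 - 1*(-17497)) + 3*√1245)/(24766 - 35698) = ((-14965 + 17497) + 3*√1245)/(-10932) = (2532 + 3*√1245)*(-1/10932) = -211/911 - √1245/3644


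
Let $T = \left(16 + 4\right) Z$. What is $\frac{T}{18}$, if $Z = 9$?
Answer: $10$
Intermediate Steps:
$T = 180$ ($T = \left(16 + 4\right) 9 = 20 \cdot 9 = 180$)
$\frac{T}{18} = \frac{180}{18} = 180 \cdot \frac{1}{18} = 10$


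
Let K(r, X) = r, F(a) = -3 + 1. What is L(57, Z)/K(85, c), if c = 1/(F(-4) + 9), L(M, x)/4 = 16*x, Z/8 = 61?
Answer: 31232/85 ≈ 367.44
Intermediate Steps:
Z = 488 (Z = 8*61 = 488)
F(a) = -2
L(M, x) = 64*x (L(M, x) = 4*(16*x) = 64*x)
c = ⅐ (c = 1/(-2 + 9) = 1/7 = ⅐ ≈ 0.14286)
L(57, Z)/K(85, c) = (64*488)/85 = 31232*(1/85) = 31232/85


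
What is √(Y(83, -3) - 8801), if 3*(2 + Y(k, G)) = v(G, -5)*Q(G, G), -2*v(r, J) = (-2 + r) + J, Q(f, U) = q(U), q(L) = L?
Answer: 2*I*√2202 ≈ 93.851*I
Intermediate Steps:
Q(f, U) = U
v(r, J) = 1 - J/2 - r/2 (v(r, J) = -((-2 + r) + J)/2 = -(-2 + J + r)/2 = 1 - J/2 - r/2)
Y(k, G) = -2 + G*(7/2 - G/2)/3 (Y(k, G) = -2 + ((1 - ½*(-5) - G/2)*G)/3 = -2 + ((1 + 5/2 - G/2)*G)/3 = -2 + ((7/2 - G/2)*G)/3 = -2 + (G*(7/2 - G/2))/3 = -2 + G*(7/2 - G/2)/3)
√(Y(83, -3) - 8801) = √((-2 - ⅙*(-3)*(-7 - 3)) - 8801) = √((-2 - ⅙*(-3)*(-10)) - 8801) = √((-2 - 5) - 8801) = √(-7 - 8801) = √(-8808) = 2*I*√2202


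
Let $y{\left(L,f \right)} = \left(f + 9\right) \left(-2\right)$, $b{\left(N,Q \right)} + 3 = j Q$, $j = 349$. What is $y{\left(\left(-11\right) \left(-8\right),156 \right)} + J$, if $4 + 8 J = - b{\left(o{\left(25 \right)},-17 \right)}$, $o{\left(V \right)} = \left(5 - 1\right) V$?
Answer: $\frac{823}{2} \approx 411.5$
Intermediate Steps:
$o{\left(V \right)} = 4 V$
$b{\left(N,Q \right)} = -3 + 349 Q$
$y{\left(L,f \right)} = -18 - 2 f$ ($y{\left(L,f \right)} = \left(9 + f\right) \left(-2\right) = -18 - 2 f$)
$J = \frac{1483}{2}$ ($J = - \frac{1}{2} + \frac{\left(-1\right) \left(-3 + 349 \left(-17\right)\right)}{8} = - \frac{1}{2} + \frac{\left(-1\right) \left(-3 - 5933\right)}{8} = - \frac{1}{2} + \frac{\left(-1\right) \left(-5936\right)}{8} = - \frac{1}{2} + \frac{1}{8} \cdot 5936 = - \frac{1}{2} + 742 = \frac{1483}{2} \approx 741.5$)
$y{\left(\left(-11\right) \left(-8\right),156 \right)} + J = \left(-18 - 312\right) + \frac{1483}{2} = -330 + \frac{1483}{2} = \frac{823}{2}$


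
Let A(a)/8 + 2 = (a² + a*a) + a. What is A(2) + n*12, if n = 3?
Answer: 100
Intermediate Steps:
A(a) = -16 + 8*a + 16*a² (A(a) = -16 + 8*((a² + a*a) + a) = -16 + 8*((a² + a²) + a) = -16 + 8*(2*a² + a) = -16 + 8*(a + 2*a²) = -16 + (8*a + 16*a²) = -16 + 8*a + 16*a²)
A(2) + n*12 = (-16 + 8*2 + 16*2²) + 3*12 = (-16 + 16 + 16*4) + 36 = (-16 + 16 + 64) + 36 = 64 + 36 = 100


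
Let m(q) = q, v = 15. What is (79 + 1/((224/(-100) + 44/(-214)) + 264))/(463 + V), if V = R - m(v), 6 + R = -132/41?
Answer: 2266301937/12586847420 ≈ 0.18005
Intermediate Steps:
R = -378/41 (R = -6 - 132/41 = -378/41 ≈ -9.2195)
V = -993/41 (V = -378/41 - 1*15 = -378/41 - 15 = -993/41 ≈ -24.220)
(79 + 1/((224/(-100) + 44/(-214)) + 264))/(463 + V) = (79 + 1/((224/(-100) + 44/(-214)) + 264))/(463 - 993/41) = (79 + 1/((224*(-1/100) + 44*(-1/214)) + 264))/(17990/41) = (79 + 1/((-56/25 - 22/107) + 264))*(41/17990) = (79 + 1/(-6542/2675 + 264))*(41/17990) = (79 + 1/(699658/2675))*(41/17990) = (79 + 2675/699658)*(41/17990) = (55275657/699658)*(41/17990) = 2266301937/12586847420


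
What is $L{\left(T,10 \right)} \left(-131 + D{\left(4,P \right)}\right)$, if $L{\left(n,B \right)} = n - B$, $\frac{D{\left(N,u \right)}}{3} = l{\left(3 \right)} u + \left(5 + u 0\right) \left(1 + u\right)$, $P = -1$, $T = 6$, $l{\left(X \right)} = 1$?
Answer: $536$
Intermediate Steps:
$D{\left(N,u \right)} = 15 + 18 u$ ($D{\left(N,u \right)} = 3 \left(1 u + \left(5 + u 0\right) \left(1 + u\right)\right) = 3 \left(u + \left(5 + 0\right) \left(1 + u\right)\right) = 3 \left(u + 5 \left(1 + u\right)\right) = 3 \left(u + \left(5 + 5 u\right)\right) = 3 \left(5 + 6 u\right) = 15 + 18 u$)
$L{\left(T,10 \right)} \left(-131 + D{\left(4,P \right)}\right) = \left(6 - 10\right) \left(-131 + \left(15 + 18 \left(-1\right)\right)\right) = \left(6 - 10\right) \left(-131 + \left(15 - 18\right)\right) = - 4 \left(-131 - 3\right) = \left(-4\right) \left(-134\right) = 536$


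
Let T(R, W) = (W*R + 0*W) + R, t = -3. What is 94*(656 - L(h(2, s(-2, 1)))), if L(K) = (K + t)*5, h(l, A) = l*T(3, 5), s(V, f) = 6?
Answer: 46154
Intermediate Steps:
T(R, W) = R + R*W (T(R, W) = (R*W + 0) + R = R*W + R = R + R*W)
h(l, A) = 18*l (h(l, A) = l*(3*(1 + 5)) = l*(3*6) = l*18 = 18*l)
L(K) = -15 + 5*K (L(K) = (K - 3)*5 = (-3 + K)*5 = -15 + 5*K)
94*(656 - L(h(2, s(-2, 1)))) = 94*(656 - (-15 + 5*(18*2))) = 94*(656 - (-15 + 5*36)) = 94*(656 - (-15 + 180)) = 94*(656 - 1*165) = 94*(656 - 165) = 94*491 = 46154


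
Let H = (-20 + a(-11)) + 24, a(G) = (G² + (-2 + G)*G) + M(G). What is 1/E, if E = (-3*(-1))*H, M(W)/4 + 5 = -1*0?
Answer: 1/744 ≈ 0.0013441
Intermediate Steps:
M(W) = -20 (M(W) = -20 + 4*(-1*0) = -20 + 4*0 = -20 + 0 = -20)
a(G) = -20 + G² + G*(-2 + G) (a(G) = (G² + (-2 + G)*G) - 20 = (G² + G*(-2 + G)) - 20 = -20 + G² + G*(-2 + G))
H = 248 (H = (-20 + (-20 - 2*(-11) + 2*(-11)²)) + 24 = (-20 + (-20 + 22 + 2*121)) + 24 = (-20 + (-20 + 22 + 242)) + 24 = (-20 + 244) + 24 = 224 + 24 = 248)
E = 744 (E = -3*(-1)*248 = 3*248 = 744)
1/E = 1/744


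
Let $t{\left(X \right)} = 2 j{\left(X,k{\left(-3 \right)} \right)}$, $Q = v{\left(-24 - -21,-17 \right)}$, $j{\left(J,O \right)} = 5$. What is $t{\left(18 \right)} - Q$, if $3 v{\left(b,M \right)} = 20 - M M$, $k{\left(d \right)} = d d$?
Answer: $\frac{299}{3} \approx 99.667$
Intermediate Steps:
$k{\left(d \right)} = d^{2}$
$v{\left(b,M \right)} = \frac{20}{3} - \frac{M^{2}}{3}$ ($v{\left(b,M \right)} = \frac{20 - M M}{3} = \frac{20 - M^{2}}{3} = \frac{20}{3} - \frac{M^{2}}{3}$)
$Q = - \frac{269}{3}$ ($Q = \frac{20}{3} - \frac{\left(-17\right)^{2}}{3} = \frac{20}{3} - \frac{289}{3} = - \frac{269}{3} \approx -89.667$)
$t{\left(X \right)} = 10$ ($t{\left(X \right)} = 2 \cdot 5 = 10$)
$t{\left(18 \right)} - Q = 10 - - \frac{269}{3} = 10 + \frac{269}{3} = \frac{299}{3}$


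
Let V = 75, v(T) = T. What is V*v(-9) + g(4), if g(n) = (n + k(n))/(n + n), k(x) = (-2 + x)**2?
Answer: -674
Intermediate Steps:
g(n) = (n + (-2 + n)**2)/(2*n) (g(n) = (n + (-2 + n)**2)/(n + n) = (n + (-2 + n)**2)/((2*n)) = (n + (-2 + n)**2)*(1/(2*n)) = (n + (-2 + n)**2)/(2*n))
V*v(-9) + g(4) = 75*(-9) + (1/2)*(4 + (-2 + 4)**2)/4 = -675 + (1/2)*(1/4)*(4 + 2**2) = -675 + (1/2)*(1/4)*(4 + 4) = -675 + (1/2)*(1/4)*8 = -675 + 1 = -674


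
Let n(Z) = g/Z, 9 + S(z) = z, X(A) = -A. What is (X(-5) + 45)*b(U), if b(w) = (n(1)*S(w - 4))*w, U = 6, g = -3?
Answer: 6300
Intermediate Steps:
S(z) = -9 + z
n(Z) = -3/Z
b(w) = w*(39 - 3*w) (b(w) = ((-3/1)*(-9 + (w - 4)))*w = ((-3*1)*(-9 + (-4 + w)))*w = (-3*(-13 + w))*w = (39 - 3*w)*w = w*(39 - 3*w))
(X(-5) + 45)*b(U) = (-1*(-5) + 45)*(3*6*(13 - 1*6)) = (5 + 45)*(3*6*(13 - 6)) = 50*(3*6*7) = 50*126 = 6300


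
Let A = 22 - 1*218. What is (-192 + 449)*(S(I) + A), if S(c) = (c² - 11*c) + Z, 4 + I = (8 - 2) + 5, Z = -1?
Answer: -57825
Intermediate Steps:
I = 7 (I = -4 + ((8 - 2) + 5) = -4 + (6 + 5) = -4 + 11 = 7)
A = -196 (A = 22 - 218 = -196)
S(c) = -1 + c² - 11*c (S(c) = (c² - 11*c) - 1 = -1 + c² - 11*c)
(-192 + 449)*(S(I) + A) = (-192 + 449)*((-1 + 7² - 11*7) - 196) = 257*((-1 + 49 - 77) - 196) = 257*(-29 - 196) = 257*(-225) = -57825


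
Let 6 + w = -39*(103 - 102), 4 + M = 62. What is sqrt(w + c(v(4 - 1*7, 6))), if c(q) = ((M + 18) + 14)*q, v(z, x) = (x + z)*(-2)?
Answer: 3*I*sqrt(65) ≈ 24.187*I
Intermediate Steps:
M = 58 (M = -4 + 62 = 58)
w = -45 (w = -6 - 39*(103 - 102) = -6 - 39*1 = -6 - 39 = -45)
v(z, x) = -2*x - 2*z
c(q) = 90*q (c(q) = ((58 + 18) + 14)*q = (76 + 14)*q = 90*q)
sqrt(w + c(v(4 - 1*7, 6))) = sqrt(-45 + 90*(-2*6 - 2*(4 - 1*7))) = sqrt(-45 + 90*(-12 - 2*(4 - 7))) = sqrt(-45 + 90*(-12 - 2*(-3))) = sqrt(-45 + 90*(-12 + 6)) = sqrt(-45 + 90*(-6)) = sqrt(-45 - 540) = sqrt(-585) = 3*I*sqrt(65)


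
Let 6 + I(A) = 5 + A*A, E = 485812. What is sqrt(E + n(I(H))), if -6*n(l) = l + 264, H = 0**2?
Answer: sqrt(17487654)/6 ≈ 696.97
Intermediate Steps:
H = 0
I(A) = -1 + A**2 (I(A) = -6 + (5 + A*A) = -6 + (5 + A**2) = -1 + A**2)
n(l) = -44 - l/6 (n(l) = -(l + 264)/6 = -(264 + l)/6 = -44 - l/6)
sqrt(E + n(I(H))) = sqrt(485812 + (-44 - (-1 + 0**2)/6)) = sqrt(485812 + (-44 - (-1 + 0)/6)) = sqrt(485812 + (-44 - 1/6*(-1))) = sqrt(485812 + (-44 + 1/6)) = sqrt(485812 - 263/6) = sqrt(2914609/6) = sqrt(17487654)/6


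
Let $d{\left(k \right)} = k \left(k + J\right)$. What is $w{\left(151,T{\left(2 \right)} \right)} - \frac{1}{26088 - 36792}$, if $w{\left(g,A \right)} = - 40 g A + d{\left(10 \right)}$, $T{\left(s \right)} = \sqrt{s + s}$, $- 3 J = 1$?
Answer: $- \frac{42756533}{3568} \approx -11983.0$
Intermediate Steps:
$J = - \frac{1}{3}$ ($J = \left(- \frac{1}{3}\right) 1 = - \frac{1}{3} \approx -0.33333$)
$T{\left(s \right)} = \sqrt{2} \sqrt{s}$ ($T{\left(s \right)} = \sqrt{2 s} = \sqrt{2} \sqrt{s}$)
$d{\left(k \right)} = k \left(- \frac{1}{3} + k\right)$ ($d{\left(k \right)} = k \left(k - \frac{1}{3}\right) = k \left(- \frac{1}{3} + k\right)$)
$w{\left(g,A \right)} = \frac{290}{3} - 40 A g$ ($w{\left(g,A \right)} = - 40 g A + 10 \left(- \frac{1}{3} + 10\right) = - 40 A g + 10 \cdot \frac{29}{3} = - 40 A g + \frac{290}{3} = \frac{290}{3} - 40 A g$)
$w{\left(151,T{\left(2 \right)} \right)} - \frac{1}{26088 - 36792} = \left(\frac{290}{3} - 40 \sqrt{2} \sqrt{2} \cdot 151\right) - \frac{1}{26088 - 36792} = \left(\frac{290}{3} - 80 \cdot 151\right) - \frac{1}{-10704} = \left(\frac{290}{3} - 12080\right) - - \frac{1}{10704} = - \frac{35950}{3} + \frac{1}{10704} = - \frac{42756533}{3568}$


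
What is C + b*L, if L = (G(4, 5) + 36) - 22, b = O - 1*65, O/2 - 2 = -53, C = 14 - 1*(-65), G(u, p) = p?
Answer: -3094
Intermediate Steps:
C = 79 (C = 14 + 65 = 79)
O = -102 (O = 4 + 2*(-53) = 4 - 106 = -102)
b = -167 (b = -102 - 1*65 = -102 - 65 = -167)
L = 19 (L = (5 + 36) - 22 = 41 - 22 = 19)
C + b*L = 79 - 167*19 = 79 - 3173 = -3094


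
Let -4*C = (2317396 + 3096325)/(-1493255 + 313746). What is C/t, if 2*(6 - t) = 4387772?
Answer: -5413721/10350804819680 ≈ -5.2302e-7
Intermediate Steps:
t = -2193880 (t = 6 - 1/2*4387772 = 6 - 2193886 = -2193880)
C = 5413721/4718036 (C = -(2317396 + 3096325)/(4*(-1493255 + 313746)) = -5413721/(4*(-1179509)) = -5413721*(-1)/(4*1179509) = -1/4*(-5413721/1179509) = 5413721/4718036 ≈ 1.1475)
C/t = (5413721/4718036)/(-2193880) = (5413721/4718036)*(-1/2193880) = -5413721/10350804819680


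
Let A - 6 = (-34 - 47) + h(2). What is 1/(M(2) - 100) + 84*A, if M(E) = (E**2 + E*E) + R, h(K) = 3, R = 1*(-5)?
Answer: -586657/97 ≈ -6048.0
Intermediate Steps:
R = -5
M(E) = -5 + 2*E**2 (M(E) = (E**2 + E*E) - 5 = (E**2 + E**2) - 5 = 2*E**2 - 5 = -5 + 2*E**2)
A = -72 (A = 6 + ((-34 - 47) + 3) = 6 + (-81 + 3) = 6 - 78 = -72)
1/(M(2) - 100) + 84*A = 1/((-5 + 2*2**2) - 100) + 84*(-72) = 1/((-5 + 2*4) - 100) - 6048 = 1/((-5 + 8) - 100) - 6048 = 1/(3 - 100) - 6048 = 1/(-97) - 6048 = -1/97 - 6048 = -586657/97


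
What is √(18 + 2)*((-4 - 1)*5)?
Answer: -50*√5 ≈ -111.80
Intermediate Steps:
√(18 + 2)*((-4 - 1)*5) = √20*(-5*5) = (2*√5)*(-25) = -50*√5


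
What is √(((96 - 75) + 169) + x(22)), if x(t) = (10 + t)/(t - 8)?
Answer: √9422/7 ≈ 13.867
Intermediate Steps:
x(t) = (10 + t)/(-8 + t)
√(((96 - 75) + 169) + x(22)) = √(((96 - 75) + 169) + (10 + 22)/(-8 + 22)) = √((21 + 169) + 32/14) = √(190 + (1/14)*32) = √(190 + 16/7) = √(1346/7) = √9422/7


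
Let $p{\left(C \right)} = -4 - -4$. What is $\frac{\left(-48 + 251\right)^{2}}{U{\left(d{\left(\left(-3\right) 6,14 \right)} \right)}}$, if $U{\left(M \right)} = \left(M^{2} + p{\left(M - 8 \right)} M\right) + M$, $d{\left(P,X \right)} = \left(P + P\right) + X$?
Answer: $\frac{5887}{66} \approx 89.197$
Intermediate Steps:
$p{\left(C \right)} = 0$ ($p{\left(C \right)} = -4 + 4 = 0$)
$d{\left(P,X \right)} = X + 2 P$ ($d{\left(P,X \right)} = 2 P + X = X + 2 P$)
$U{\left(M \right)} = M + M^{2}$ ($U{\left(M \right)} = \left(M^{2} + 0 M\right) + M = \left(M^{2} + 0\right) + M = M^{2} + M = M + M^{2}$)
$\frac{\left(-48 + 251\right)^{2}}{U{\left(d{\left(\left(-3\right) 6,14 \right)} \right)}} = \frac{\left(-48 + 251\right)^{2}}{\left(14 + 2 \left(\left(-3\right) 6\right)\right) \left(1 + \left(14 + 2 \left(\left(-3\right) 6\right)\right)\right)} = \frac{203^{2}}{\left(14 + 2 \left(-18\right)\right) \left(1 + \left(14 + 2 \left(-18\right)\right)\right)} = \frac{41209}{\left(14 - 36\right) \left(1 + \left(14 - 36\right)\right)} = \frac{41209}{\left(-22\right) \left(1 - 22\right)} = \frac{41209}{\left(-22\right) \left(-21\right)} = \frac{41209}{462} = 41209 \cdot \frac{1}{462} = \frac{5887}{66}$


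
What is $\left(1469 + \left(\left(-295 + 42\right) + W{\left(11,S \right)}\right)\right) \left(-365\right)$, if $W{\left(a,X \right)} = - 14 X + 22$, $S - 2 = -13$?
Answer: $-508080$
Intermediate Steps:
$S = -11$ ($S = 2 - 13 = -11$)
$W{\left(a,X \right)} = 22 - 14 X$
$\left(1469 + \left(\left(-295 + 42\right) + W{\left(11,S \right)}\right)\right) \left(-365\right) = \left(1469 + \left(\left(-295 + 42\right) + \left(22 - -154\right)\right)\right) \left(-365\right) = \left(1469 + \left(-253 + \left(22 + 154\right)\right)\right) \left(-365\right) = \left(1469 + \left(-253 + 176\right)\right) \left(-365\right) = \left(1469 - 77\right) \left(-365\right) = 1392 \left(-365\right) = -508080$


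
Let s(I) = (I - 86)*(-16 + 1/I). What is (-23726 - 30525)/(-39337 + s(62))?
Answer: 1681781/1207555 ≈ 1.3927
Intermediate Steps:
s(I) = (-86 + I)*(-16 + 1/I)
(-23726 - 30525)/(-39337 + s(62)) = (-23726 - 30525)/(-39337 + (1377 - 86/62 - 16*62)) = -54251/(-39337 + (1377 - 86*1/62 - 992)) = -54251/(-39337 + (1377 - 43/31 - 992)) = -54251/(-39337 + 11892/31) = -54251/(-1207555/31) = -54251*(-31/1207555) = 1681781/1207555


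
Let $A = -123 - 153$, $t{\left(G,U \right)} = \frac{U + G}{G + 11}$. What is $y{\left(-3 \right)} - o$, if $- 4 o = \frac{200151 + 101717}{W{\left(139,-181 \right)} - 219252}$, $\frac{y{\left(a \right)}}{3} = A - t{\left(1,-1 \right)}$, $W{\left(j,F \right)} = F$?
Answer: $- \frac{181765991}{219433} \approx -828.34$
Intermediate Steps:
$t{\left(G,U \right)} = \frac{G + U}{11 + G}$
$A = -276$ ($A = -123 - 153 = -276$)
$y{\left(a \right)} = -828$ ($y{\left(a \right)} = 3 \left(-276 - \frac{1 - 1}{11 + 1}\right) = 3 \left(-276 - \frac{1}{12} \cdot 0\right) = 3 \left(-276 - 0\right) = 3 \left(-276 + 0\right) = 3 \left(-276\right) = -828$)
$o = \frac{75467}{219433}$ ($o = - \frac{\left(200151 + 101717\right) \frac{1}{-181 - 219252}}{4} = - \frac{301868 \frac{1}{-219433}}{4} = - \frac{301868 \left(- \frac{1}{219433}\right)}{4} = \left(- \frac{1}{4}\right) \left(- \frac{301868}{219433}\right) = \frac{75467}{219433} \approx 0.34392$)
$y{\left(-3 \right)} - o = -828 - \frac{75467}{219433} = - \frac{181765991}{219433}$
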